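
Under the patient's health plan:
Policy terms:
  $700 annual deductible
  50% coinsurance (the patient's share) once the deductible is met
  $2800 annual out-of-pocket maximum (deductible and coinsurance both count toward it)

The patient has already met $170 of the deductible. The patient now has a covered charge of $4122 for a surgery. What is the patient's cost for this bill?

Remaining deductible: $700 − $170 = $530.
The remaining $3592 (= $4122 − $530) moves to coinsurance.
50% of $3592 = $1796 falls to the patient.
Patient responsibility before any cap: $530 + $1796 = $2326.
Cumulative spending $170 + $2326 = $2496 stays under the $2800 maximum.

$2326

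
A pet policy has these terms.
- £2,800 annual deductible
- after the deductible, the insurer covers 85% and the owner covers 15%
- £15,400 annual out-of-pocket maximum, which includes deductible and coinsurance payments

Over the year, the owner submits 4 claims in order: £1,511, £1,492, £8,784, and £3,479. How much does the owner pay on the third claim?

£1,317.60

Claim 1 — £1,511: all of it applies to the deductible. Owner owes £1,511 (running OOP £1,511).
Claim 2 — £1,492: £1,289 to deductible, leaving £203; 15% of £203 = £30.45. Owner owes £1,319.45 (running OOP £2,830.45).
Claim 3 — £8,784: deductible already satisfied, so owner's share is 15% × £8,784 = £1,317.60. Cost to owner: £1,317.60. OOP to date £4,148.05.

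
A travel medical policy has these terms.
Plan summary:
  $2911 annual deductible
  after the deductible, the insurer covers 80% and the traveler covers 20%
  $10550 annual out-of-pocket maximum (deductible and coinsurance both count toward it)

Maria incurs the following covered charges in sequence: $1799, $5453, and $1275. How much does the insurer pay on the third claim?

$1020

Claim 1 — $1799: all of it applies to the deductible. Cost to traveler: $1799. OOP to date $1799. Plan pays $1799 − $1799 = $0.
Claim 2 — $5453: deductible takes $1112, $4341 remains; coinsurance $4341 × 20% = $868.20. Traveler owes $1980.20 (running OOP $3779.20). Insurer: $5453 − $1980.20 = $3472.80.
Claim 3 — $1275: 20% coinsurance on $1275 = $255. Cost to traveler: $255. OOP to date $4034.20. Plan pays $1275 − $255 = $1020.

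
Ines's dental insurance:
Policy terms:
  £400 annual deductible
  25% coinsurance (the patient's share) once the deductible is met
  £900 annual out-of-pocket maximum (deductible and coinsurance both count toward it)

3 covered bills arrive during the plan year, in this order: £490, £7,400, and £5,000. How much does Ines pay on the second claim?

Claim 1 (£490): £400 finishes the deductible; £90 goes to coinsurance; patient's 25% is £22.50. Cost to patient: £422.50. OOP to date £422.50.
Claim 2 (£7,400): deductible already satisfied, so patient's share is 25% × £7,400 = £1,850. That would push OOP to £2,272.50, over the £900 cap, so patient pays £900 − £422.50 = £477.50.

£477.50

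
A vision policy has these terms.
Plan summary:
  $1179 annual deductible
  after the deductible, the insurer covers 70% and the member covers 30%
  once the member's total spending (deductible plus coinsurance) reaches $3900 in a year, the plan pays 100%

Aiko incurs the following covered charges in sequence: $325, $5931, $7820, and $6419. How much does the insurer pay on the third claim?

$6622.10

Claim 1 ($325): fully absorbed by the deductible. Cost to member: $325. OOP to date $325. Insurer: $325 − $325 = $0.
Claim 2 ($5931): $854 to deductible, leaving $5077; member's 30% is $1523.10. Cost to member: $2377.10. OOP to date $2702.10. Plan pays $5931 − $2377.10 = $3553.90.
Claim 3 ($7820): deductible met; 30% of $7820 = $2346. That would push OOP to $5048.10, over the $3900 cap, so member pays $3900 − $2702.10 = $1197.90. Insurer: $7820 − $1197.90 = $6622.10.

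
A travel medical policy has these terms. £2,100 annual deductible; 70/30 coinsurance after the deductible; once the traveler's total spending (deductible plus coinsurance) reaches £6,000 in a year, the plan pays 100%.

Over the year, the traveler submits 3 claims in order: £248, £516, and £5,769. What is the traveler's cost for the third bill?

Claim 1 (£248): all of it applies to the deductible. Cost to traveler: £248. OOP to date £248.
Claim 2 (£516): entire amount goes to the deductible. Traveler owes £516 (running OOP £764).
Claim 3 (£5,769): £1,336 finishes the deductible; £4,433 goes to coinsurance; traveler's 30% is £1,329.90. Cost to traveler: £2,665.90. OOP to date £3,429.90.

£2,665.90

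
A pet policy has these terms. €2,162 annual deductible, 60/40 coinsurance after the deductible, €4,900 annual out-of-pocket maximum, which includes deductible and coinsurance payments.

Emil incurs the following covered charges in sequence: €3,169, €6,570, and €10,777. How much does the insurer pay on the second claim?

€4,234.80

#1 (€3,169): €2,162 to deductible, leaving €1,007; 40% of €1,007 = €402.80. Owner owes €2,564.80 (running OOP €2,564.80). Plan pays €3,169 − €2,564.80 = €604.20.
#2 (€6,570): deductible already satisfied, so owner's share is 40% × €6,570 = €2,628. OOP would hit €5,192.80 > €4,900, so the cap limits the owner to €4,900 − €2,564.80 = €2,335.20. Plan pays €6,570 − €2,335.20 = €4,234.80.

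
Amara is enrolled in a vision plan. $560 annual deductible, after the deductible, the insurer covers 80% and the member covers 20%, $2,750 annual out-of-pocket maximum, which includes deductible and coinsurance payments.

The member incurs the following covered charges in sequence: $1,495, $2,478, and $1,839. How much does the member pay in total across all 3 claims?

Claim 1 — $1,495: deductible takes $560, $935 remains; coinsurance $935 × 20% = $187. Member owes $747 (running OOP $747).
Claim 2 — $2,478: deductible met; 20% of $2,478 = $495.60. Member owes $495.60 (running OOP $1,242.60).
Claim 3 — $1,839: 20% coinsurance on $1,839 = $367.80. Member pays $367.80; OOP now $1,610.40.
Total paid by the member: $747 + $495.60 + $367.80 = $1,610.40.

$1,610.40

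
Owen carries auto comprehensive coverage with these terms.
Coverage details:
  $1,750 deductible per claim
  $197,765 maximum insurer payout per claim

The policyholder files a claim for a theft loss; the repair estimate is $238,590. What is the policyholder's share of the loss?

$40,825

Subtract the deductible: $238,590 − $1,750 = $236,840.
The $197,765 per-incident cap binds; insurer pays $197,765.
The policyholder bears the rest of the original loss: $238,590 − $197,765 = $40,825.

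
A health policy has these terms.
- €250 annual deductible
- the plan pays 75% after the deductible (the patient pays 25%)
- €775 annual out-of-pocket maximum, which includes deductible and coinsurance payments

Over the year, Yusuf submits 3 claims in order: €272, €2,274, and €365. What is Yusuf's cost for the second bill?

Claim 1 (€272): €250 finishes the deductible; €22 goes to coinsurance; coinsurance €22 × 25% = €5.50. Patient owes €255.50 (running OOP €255.50).
Claim 2 (€2,274): 25% coinsurance on €2,274 = €568.50. Adding that to €255.50 gives €824, past the €775 cap; patient pays only €775 − €255.50 = €519.50.

€519.50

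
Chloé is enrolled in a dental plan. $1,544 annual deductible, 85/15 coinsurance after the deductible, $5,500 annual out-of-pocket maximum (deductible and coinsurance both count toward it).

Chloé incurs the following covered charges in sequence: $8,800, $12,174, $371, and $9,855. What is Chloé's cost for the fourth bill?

Claim 1 ($8,800): $1,544 to deductible, leaving $7,256; 15% of $7,256 = $1,088.40. Patient pays $2,632.40; OOP now $2,632.40.
Claim 2 ($12,174): deductible met; 15% of $12,174 = $1,826.10. Patient owes $1,826.10 (running OOP $4,458.50).
Claim 3 ($371): deductible met; 15% of $371 = $55.65. Patient owes $55.65 (running OOP $4,514.15).
Claim 4 ($9,855): deductible already satisfied, so patient's share is 15% × $9,855 = $1,478.25. Adding that to $4,514.15 gives $5,992.40, past the $5,500 cap; patient pays only $5,500 − $4,514.15 = $985.85.

$985.85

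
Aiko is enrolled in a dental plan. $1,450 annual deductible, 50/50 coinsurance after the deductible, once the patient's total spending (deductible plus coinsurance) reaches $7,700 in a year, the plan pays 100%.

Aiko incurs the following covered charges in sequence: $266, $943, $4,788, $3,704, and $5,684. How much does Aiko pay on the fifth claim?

#1 ($266): entire amount goes to the deductible. Patient pays $266; OOP now $266.
#2 ($943): all of it applies to the deductible. Patient owes $943 (running OOP $1,209).
#3 ($4,788): $241 to deductible, leaving $4,547; coinsurance $4,547 × 50% = $2,273.50. Cost to patient: $2,514.50. OOP to date $3,723.50.
#4 ($3,704): deductible already satisfied, so patient's share is 50% × $3,704 = $1,852. Cost to patient: $1,852. OOP to date $5,575.50.
#5 ($5,684): deductible already satisfied, so patient's share is 50% × $5,684 = $2,842. OOP would hit $8,417.50 > $7,700, so the cap limits the patient to $7,700 − $5,575.50 = $2,124.50.

$2,124.50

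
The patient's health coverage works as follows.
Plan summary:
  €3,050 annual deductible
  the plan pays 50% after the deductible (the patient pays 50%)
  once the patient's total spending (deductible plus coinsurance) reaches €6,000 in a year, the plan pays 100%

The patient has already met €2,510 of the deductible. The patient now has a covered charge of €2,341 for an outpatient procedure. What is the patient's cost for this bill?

Remaining deductible: €3,050 − €2,510 = €540.
That leaves €2,341 − €540 = €1,801 for coinsurance.
Coinsurance: €1,801 × 50% = €900.50.
Patient responsibility before any cap: €540 + €900.50 = €1,440.50.
Cumulative spending €2,510 + €1,440.50 = €3,950.50 stays under the €6,000 maximum.

€1,440.50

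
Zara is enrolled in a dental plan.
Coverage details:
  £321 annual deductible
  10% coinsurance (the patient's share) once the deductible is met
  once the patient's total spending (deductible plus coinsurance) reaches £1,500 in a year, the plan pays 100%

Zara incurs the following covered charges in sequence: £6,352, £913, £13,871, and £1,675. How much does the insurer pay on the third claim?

£13,386.40

Claim 1 — £6,352: £321 to deductible, leaving £6,031; coinsurance £6,031 × 10% = £603.10. Patient pays £924.10; OOP now £924.10. Plan pays £6,352 − £924.10 = £5,427.90.
Claim 2 — £913: deductible already satisfied, so patient's share is 10% × £913 = £91.30. Cost to patient: £91.30. OOP to date £1,015.40. Plan pays £913 − £91.30 = £821.70.
Claim 3 — £13,871: deductible already satisfied, so patient's share is 10% × £13,871 = £1,387.10. Adding that to £1,015.40 gives £2,402.50, past the £1,500 cap; patient pays only £1,500 − £1,015.40 = £484.60. Plan pays £13,871 − £484.60 = £13,386.40.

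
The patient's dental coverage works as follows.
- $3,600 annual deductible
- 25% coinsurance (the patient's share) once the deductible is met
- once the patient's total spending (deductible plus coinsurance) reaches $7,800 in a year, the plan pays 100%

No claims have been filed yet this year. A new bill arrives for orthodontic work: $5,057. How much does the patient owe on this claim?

$3,964.25

Deductible not yet touched, so the first $3,600 of the bill goes to the deductible.
The remaining $1,457 (= $5,057 − $3,600) moves to coinsurance.
Patient's 25% share of $1,457 is $364.25.
That puts the patient's cost at $3,600 + $364.25 = $3,964.25 before any cap.
Year-to-date out-of-pocket becomes $0 + $3,964.25 = $3,964.25, still under the $7,800 maximum, so no cap applies.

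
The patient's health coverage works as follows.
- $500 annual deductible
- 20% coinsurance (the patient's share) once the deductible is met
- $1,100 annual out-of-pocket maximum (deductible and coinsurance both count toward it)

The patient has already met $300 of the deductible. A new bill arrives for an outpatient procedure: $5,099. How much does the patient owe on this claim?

$800

Remaining deductible: $500 − $300 = $200.
The remaining $4,899 (= $5,099 − $200) moves to coinsurance.
Coinsurance: $4,899 × 20% = $979.80.
That puts the patient's cost at $200 + $979.80 = $1,179.80 before any cap.
That would bring total out-of-pocket to $1,479.80, past the $1,100 cap. The patient is capped at $1,100 − $300 = $800 on this claim.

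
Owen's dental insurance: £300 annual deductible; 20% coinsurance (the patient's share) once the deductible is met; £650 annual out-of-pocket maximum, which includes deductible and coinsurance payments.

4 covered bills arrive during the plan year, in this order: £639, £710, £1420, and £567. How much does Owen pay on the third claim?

#1 (£639): deductible takes £300, £339 remains; coinsurance £339 × 20% = £67.80. Patient owes £367.80 (running OOP £367.80).
#2 (£710): deductible met; 20% of £710 = £142. Cost to patient: £142. OOP to date £509.80.
#3 (£1420): deductible met; 20% of £1420 = £284. Adding that to £509.80 gives £793.80, past the £650 cap; patient pays only £650 − £509.80 = £140.20.

£140.20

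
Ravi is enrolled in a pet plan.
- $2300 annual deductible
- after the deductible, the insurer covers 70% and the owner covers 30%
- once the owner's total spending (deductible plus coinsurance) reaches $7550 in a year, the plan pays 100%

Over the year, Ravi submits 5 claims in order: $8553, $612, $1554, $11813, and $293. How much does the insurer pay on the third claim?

$1087.80

Claim 1 ($8553): $2300 to deductible, leaving $6253; 30% of $6253 = $1875.90. Cost to owner: $4175.90. OOP to date $4175.90. Plan pays $8553 − $4175.90 = $4377.10.
Claim 2 ($612): deductible met; 30% of $612 = $183.60. Cost to owner: $183.60. OOP to date $4359.50. Insurer: $612 − $183.60 = $428.40.
Claim 3 ($1554): deductible already satisfied, so owner's share is 30% × $1554 = $466.20. Cost to owner: $466.20. OOP to date $4825.70. Plan pays $1554 − $466.20 = $1087.80.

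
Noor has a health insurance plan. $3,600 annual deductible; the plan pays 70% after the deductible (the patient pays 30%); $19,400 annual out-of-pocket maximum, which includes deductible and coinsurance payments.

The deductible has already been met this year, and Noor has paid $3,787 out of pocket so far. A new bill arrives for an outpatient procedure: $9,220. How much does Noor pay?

$2,766

The deductible is already satisfied, so the full bill goes to coinsurance.
30% of $9,220 = $2,766 falls to the patient.
Cumulative spending $3,787 + $2,766 = $6,553 stays under the $19,400 maximum.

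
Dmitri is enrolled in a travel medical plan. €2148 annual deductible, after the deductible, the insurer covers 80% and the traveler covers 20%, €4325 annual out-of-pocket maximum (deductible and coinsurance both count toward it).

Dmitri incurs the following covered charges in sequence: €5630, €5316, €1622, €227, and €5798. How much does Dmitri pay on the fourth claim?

€45.40

Bill 1, €5630: €2148 to deductible, leaving €3482; 20% of €3482 = €696.40. Traveler owes €2844.40 (running OOP €2844.40).
Bill 2, €5316: deductible met; 20% of €5316 = €1063.20. Traveler pays €1063.20; OOP now €3907.60.
Bill 3, €1622: deductible already satisfied, so traveler's share is 20% × €1622 = €324.40. Traveler owes €324.40 (running OOP €4232).
Bill 4, €227: deductible met; 20% of €227 = €45.40. Traveler owes €45.40 (running OOP €4277.40).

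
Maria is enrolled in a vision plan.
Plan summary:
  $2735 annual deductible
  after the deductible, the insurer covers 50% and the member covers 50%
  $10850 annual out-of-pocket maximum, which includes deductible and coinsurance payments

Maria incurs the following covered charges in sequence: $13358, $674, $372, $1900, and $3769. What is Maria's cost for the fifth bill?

Bill 1, $13358: deductible takes $2735, $10623 remains; member's 50% is $5311.50. Member owes $8046.50 (running OOP $8046.50).
Bill 2, $674: deductible met; 50% of $674 = $337. Cost to member: $337. OOP to date $8383.50.
Bill 3, $372: 50% coinsurance on $372 = $186. Cost to member: $186. OOP to date $8569.50.
Bill 4, $1900: deductible already satisfied, so member's share is 50% × $1900 = $950. Cost to member: $950. OOP to date $9519.50.
Bill 5, $3769: deductible already satisfied, so member's share is 50% × $3769 = $1884.50. That would push OOP to $11404, over the $10850 cap, so member pays $10850 − $9519.50 = $1330.50.

$1330.50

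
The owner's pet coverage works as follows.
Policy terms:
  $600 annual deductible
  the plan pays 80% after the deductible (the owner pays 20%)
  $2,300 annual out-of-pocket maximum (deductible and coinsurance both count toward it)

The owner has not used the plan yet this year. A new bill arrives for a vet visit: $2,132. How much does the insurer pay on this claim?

Nothing has been paid toward the $600 deductible, so the first $600 of this charge is applied there.
The remaining $1,532 (= $2,132 − $600) moves to coinsurance.
Owner's 20% share of $1,532 is $306.40.
So the owner owes $600 + $306.40 = $906.40 before any cap.
Cumulative spending $0 + $906.40 = $906.40 stays under the $2,300 maximum.
The plan picks up $2,132 − $906.40 = $1,225.60.

$1,225.60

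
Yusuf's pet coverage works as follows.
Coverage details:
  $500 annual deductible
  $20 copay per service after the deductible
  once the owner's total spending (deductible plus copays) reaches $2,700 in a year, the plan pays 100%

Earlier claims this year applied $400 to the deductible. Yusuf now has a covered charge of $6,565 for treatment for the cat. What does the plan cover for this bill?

$400 of the $500 deductible is already met, leaving $100.
That leaves $6,565 − $100 = $6,465 for the copay.
Copay on this service: $20.
So the owner owes $100 + $20 = $120 before any cap.
Cumulative spending $400 + $120 = $520 stays under the $2,700 maximum.
The insurer covers the remainder: $6,565 − $120 = $6,445.

$6,445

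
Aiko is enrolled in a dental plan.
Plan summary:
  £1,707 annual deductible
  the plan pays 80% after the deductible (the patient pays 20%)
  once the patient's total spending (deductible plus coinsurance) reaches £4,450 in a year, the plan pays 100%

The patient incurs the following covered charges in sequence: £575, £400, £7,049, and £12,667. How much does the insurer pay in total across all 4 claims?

£16,241

Claim 1 (£575): entire amount goes to the deductible. Patient pays £575; OOP now £575. Plan pays £575 − £575 = £0.
Claim 2 (£400): all of it applies to the deductible. Cost to patient: £400. OOP to date £975. Insurer: £400 − £400 = £0.
Claim 3 (£7,049): £732 finishes the deductible; £6,317 goes to coinsurance; patient's 20% is £1,263.40. Patient pays £1,995.40; OOP now £2,970.40. Plan pays £7,049 − £1,995.40 = £5,053.60.
Claim 4 (£12,667): deductible already satisfied, so patient's share is 20% × £12,667 = £2,533.40. OOP would hit £5,503.80 > £4,450, so the cap limits the patient to £4,450 − £2,970.40 = £1,479.60. Plan pays £12,667 − £1,479.60 = £11,187.40.
Insurer total = bills − patient's total = £20,691 − £4,450 = £16,241.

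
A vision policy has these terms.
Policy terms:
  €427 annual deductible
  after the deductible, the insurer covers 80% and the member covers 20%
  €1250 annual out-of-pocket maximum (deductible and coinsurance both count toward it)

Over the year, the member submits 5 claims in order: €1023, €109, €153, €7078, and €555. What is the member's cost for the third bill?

#1 (€1023): €427 finishes the deductible; €596 goes to coinsurance; coinsurance €596 × 20% = €119.20. Member pays €546.20; OOP now €546.20.
#2 (€109): 20% coinsurance on €109 = €21.80. Cost to member: €21.80. OOP to date €568.
#3 (€153): 20% coinsurance on €153 = €30.60. Cost to member: €30.60. OOP to date €598.60.

€30.60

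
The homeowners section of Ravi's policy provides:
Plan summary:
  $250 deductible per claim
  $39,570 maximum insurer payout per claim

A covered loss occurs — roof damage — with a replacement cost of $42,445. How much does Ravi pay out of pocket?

Subtract the deductible: $42,445 − $250 = $42,195.
The $39,570 per-incident cap binds; insurer pays $39,570.
The homeowner bears the rest of the original loss: $42,445 − $39,570 = $2,875.

$2,875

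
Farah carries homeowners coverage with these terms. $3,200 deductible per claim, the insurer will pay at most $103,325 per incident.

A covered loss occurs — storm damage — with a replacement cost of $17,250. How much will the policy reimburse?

$14,050

Subtract the deductible: $17,250 − $3,200 = $14,050.
$14,050 is within the $103,325 limit, so the insurer pays $14,050.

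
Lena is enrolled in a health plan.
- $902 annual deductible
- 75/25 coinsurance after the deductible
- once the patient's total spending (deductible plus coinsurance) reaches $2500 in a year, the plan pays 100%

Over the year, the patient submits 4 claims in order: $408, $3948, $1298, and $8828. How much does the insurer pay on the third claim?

Claim 1 — $408: entire amount goes to the deductible. Patient owes $408 (running OOP $408). Insurer: $408 − $408 = $0.
Claim 2 — $3948: deductible takes $494, $3454 remains; patient's 25% is $863.50. Patient pays $1357.50; OOP now $1765.50. Insurer: $3948 − $1357.50 = $2590.50.
Claim 3 — $1298: 25% coinsurance on $1298 = $324.50. Cost to patient: $324.50. OOP to date $2090. Insurer: $1298 − $324.50 = $973.50.

$973.50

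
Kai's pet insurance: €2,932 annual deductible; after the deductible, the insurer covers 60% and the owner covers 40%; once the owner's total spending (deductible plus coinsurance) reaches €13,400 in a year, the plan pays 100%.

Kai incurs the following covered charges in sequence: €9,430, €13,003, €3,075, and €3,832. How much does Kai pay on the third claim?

Claim 1 — €9,430: deductible takes €2,932, €6,498 remains; owner's 40% is €2,599.20. Owner owes €5,531.20 (running OOP €5,531.20).
Claim 2 — €13,003: 40% coinsurance on €13,003 = €5,201.20. Cost to owner: €5,201.20. OOP to date €10,732.40.
Claim 3 — €3,075: deductible already satisfied, so owner's share is 40% × €3,075 = €1,230. Owner owes €1,230 (running OOP €11,962.40).

€1,230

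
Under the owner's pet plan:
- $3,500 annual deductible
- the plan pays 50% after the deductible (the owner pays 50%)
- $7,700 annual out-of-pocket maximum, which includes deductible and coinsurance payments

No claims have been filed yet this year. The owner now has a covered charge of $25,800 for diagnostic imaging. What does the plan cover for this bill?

$18,100

Deductible not yet touched, so the first $3,500 of the bill goes to the deductible.
That leaves $25,800 − $3,500 = $22,300 for coinsurance.
Owner's 50% share of $22,300 is $11,150.
So the owner owes $3,500 + $11,150 = $14,650 before any cap.
That would bring total out-of-pocket to $14,650, past the $7,700 cap. The owner is capped at $7,700 − $0 = $7,700 on this claim.
Insurer pays the balance: $25,800 − $7,700 = $18,100.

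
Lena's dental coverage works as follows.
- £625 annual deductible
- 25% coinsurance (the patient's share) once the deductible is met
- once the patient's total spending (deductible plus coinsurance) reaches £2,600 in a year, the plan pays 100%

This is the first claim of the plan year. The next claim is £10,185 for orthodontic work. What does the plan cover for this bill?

£7,585

The full £625 deductible is still open; £625 of this bill applies to it.
The remaining £9,560 (= £10,185 − £625) moves to coinsurance.
25% of £9,560 = £2,390 falls to the patient.
Patient responsibility before any cap: £625 + £2,390 = £3,015.
Year-to-date out-of-pocket would reach £0 + £3,015 = £3,015, above the £2,600 maximum, so the patient pays only £2,600 − £0 = £2,600.
The insurer covers the remainder: £10,185 − £2,600 = £7,585.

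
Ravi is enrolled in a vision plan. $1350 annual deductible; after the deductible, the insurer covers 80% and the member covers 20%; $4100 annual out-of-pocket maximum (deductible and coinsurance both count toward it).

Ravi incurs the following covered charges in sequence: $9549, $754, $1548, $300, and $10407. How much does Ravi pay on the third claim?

$309.60

#1 ($9549): $1350 to deductible, leaving $8199; coinsurance $8199 × 20% = $1639.80. Member owes $2989.80 (running OOP $2989.80).
#2 ($754): 20% coinsurance on $754 = $150.80. Member pays $150.80; OOP now $3140.60.
#3 ($1548): deductible met; 20% of $1548 = $309.60. Member owes $309.60 (running OOP $3450.20).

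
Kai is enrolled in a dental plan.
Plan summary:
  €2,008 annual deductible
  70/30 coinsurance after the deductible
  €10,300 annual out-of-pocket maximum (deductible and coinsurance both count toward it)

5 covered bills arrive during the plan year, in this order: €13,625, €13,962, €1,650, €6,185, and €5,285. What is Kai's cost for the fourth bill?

Claim 1 (€13,625): deductible takes €2,008, €11,617 remains; patient's 30% is €3,485.10. Patient owes €5,493.10 (running OOP €5,493.10).
Claim 2 (€13,962): deductible already satisfied, so patient's share is 30% × €13,962 = €4,188.60. Patient pays €4,188.60; OOP now €9,681.70.
Claim 3 (€1,650): deductible met; 30% of €1,650 = €495. Patient pays €495; OOP now €10,176.70.
Claim 4 (€6,185): deductible met; 30% of €6,185 = €1,855.50. Adding that to €10,176.70 gives €12,032.20, past the €10,300 cap; patient pays only €10,300 − €10,176.70 = €123.30.

€123.30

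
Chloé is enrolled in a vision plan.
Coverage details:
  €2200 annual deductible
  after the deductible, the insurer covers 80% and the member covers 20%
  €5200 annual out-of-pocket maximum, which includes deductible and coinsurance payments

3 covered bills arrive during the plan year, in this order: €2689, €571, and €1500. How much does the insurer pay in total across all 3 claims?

Claim 1 — €2689: deductible takes €2200, €489 remains; member's 20% is €97.80. Cost to member: €2297.80. OOP to date €2297.80. Plan pays €2689 − €2297.80 = €391.20.
Claim 2 — €571: deductible met; 20% of €571 = €114.20. Member pays €114.20; OOP now €2412. Insurer: €571 − €114.20 = €456.80.
Claim 3 — €1500: deductible met; 20% of €1500 = €300. Cost to member: €300. OOP to date €2712. Plan pays €1500 − €300 = €1200.
Insurer total = bills − member's total = €4760 − €2712 = €2048.

€2048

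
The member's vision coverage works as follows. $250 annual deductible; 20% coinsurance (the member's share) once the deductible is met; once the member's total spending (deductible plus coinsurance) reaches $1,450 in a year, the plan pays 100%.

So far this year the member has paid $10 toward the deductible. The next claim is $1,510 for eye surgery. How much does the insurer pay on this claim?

Remaining deductible: $250 − $10 = $240.
After the $240 deductible portion, $1,510 − $240 = $1,270 is subject to coinsurance.
Member's 20% share of $1,270 is $254.
Member responsibility before any cap: $240 + $254 = $494.
Total out-of-pocket so far would be $10 + $494 = $504, below the $1,450 cap — no reduction.
The insurer covers the remainder: $1,510 − $494 = $1,016.

$1,016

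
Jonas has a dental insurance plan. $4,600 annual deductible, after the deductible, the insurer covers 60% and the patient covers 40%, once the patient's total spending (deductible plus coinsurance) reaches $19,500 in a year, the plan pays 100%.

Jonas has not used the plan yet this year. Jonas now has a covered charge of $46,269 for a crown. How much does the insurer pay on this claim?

Nothing has been paid toward the $4,600 deductible, so the first $4,600 of this charge is applied there.
That leaves $46,269 − $4,600 = $41,669 for coinsurance.
Coinsurance: $41,669 × 40% = $16,667.60.
Patient responsibility before any cap: $4,600 + $16,667.60 = $21,267.60.
Year-to-date out-of-pocket would reach $0 + $21,267.60 = $21,267.60, above the $19,500 maximum, so the patient pays only $19,500 − $0 = $19,500.
The insurer covers the remainder: $46,269 − $19,500 = $26,769.

$26,769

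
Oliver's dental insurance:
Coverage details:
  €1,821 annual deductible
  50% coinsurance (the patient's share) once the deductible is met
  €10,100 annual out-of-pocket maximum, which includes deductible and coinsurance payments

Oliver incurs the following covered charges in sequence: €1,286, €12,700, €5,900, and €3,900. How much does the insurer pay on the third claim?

Bill 1, €1,286: all of it applies to the deductible. Patient owes €1,286 (running OOP €1,286). Insurer: €1,286 − €1,286 = €0.
Bill 2, €12,700: deductible takes €535, €12,165 remains; 50% of €12,165 = €6,082.50. Cost to patient: €6,617.50. OOP to date €7,903.50. Plan pays €12,700 − €6,617.50 = €6,082.50.
Bill 3, €5,900: deductible already satisfied, so patient's share is 50% × €5,900 = €2,950. Adding that to €7,903.50 gives €10,853.50, past the €10,100 cap; patient pays only €10,100 − €7,903.50 = €2,196.50. Plan pays €5,900 − €2,196.50 = €3,703.50.

€3,703.50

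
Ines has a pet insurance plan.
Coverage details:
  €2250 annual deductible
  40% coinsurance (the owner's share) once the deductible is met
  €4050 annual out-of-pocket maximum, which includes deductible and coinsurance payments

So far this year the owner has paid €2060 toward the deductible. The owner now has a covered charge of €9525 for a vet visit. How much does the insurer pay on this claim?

€7535

Deductible still to meet: €2250 − €2060 = €190.
The remaining €9335 (= €9525 − €190) moves to coinsurance.
Owner's 40% share of €9335 is €3734.
Owner responsibility before any cap: €190 + €3734 = €3924.
Adding €3924 to the €2060 already spent would give €5984, which exceeds the €4050 cap; the owner pays just €4050 − €2060 = €1990.
Insurer pays the balance: €9525 − €1990 = €7535.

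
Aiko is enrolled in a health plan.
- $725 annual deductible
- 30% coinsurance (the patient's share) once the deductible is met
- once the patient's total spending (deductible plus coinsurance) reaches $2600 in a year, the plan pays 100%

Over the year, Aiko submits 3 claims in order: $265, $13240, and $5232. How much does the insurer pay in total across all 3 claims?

$16137

Bill 1, $265: entire amount goes to the deductible. Patient owes $265 (running OOP $265). Insurer: $265 − $265 = $0.
Bill 2, $13240: $460 finishes the deductible; $12780 goes to coinsurance; patient's 30% is $3834. Claim cost before the cap: $460 + $3834 = $4294. That would push OOP to $4559, over the $2600 cap, so patient pays $2600 − $265 = $2335. Plan pays $13240 − $2335 = $10905.
Bill 3, $5232: 30% coinsurance on $5232 = $1569.60. Adding that to $2600 gives $4169.60, past the $2600 cap; patient pays only $2600 − $2600 = $0. Plan pays $5232 − $0 = $5232.
Insurer total: $0 + $10905 + $5232 = $16137.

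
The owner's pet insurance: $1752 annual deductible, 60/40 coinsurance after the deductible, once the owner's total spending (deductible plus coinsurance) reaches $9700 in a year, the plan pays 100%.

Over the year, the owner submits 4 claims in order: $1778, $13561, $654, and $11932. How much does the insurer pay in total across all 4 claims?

#1 ($1778): $1752 to deductible, leaving $26; owner's 40% is $10.40. Owner pays $1762.40; OOP now $1762.40. Insurer: $1778 − $1762.40 = $15.60.
#2 ($13561): deductible already satisfied, so owner's share is 40% × $13561 = $5424.40. Cost to owner: $5424.40. OOP to date $7186.80. Plan pays $13561 − $5424.40 = $8136.60.
#3 ($654): 40% coinsurance on $654 = $261.60. Cost to owner: $261.60. OOP to date $7448.40. Insurer: $654 − $261.60 = $392.40.
#4 ($11932): deductible met; 40% of $11932 = $4772.80. Adding that to $7448.40 gives $12221.20, past the $9700 cap; owner pays only $9700 − $7448.40 = $2251.60. Insurer: $11932 − $2251.60 = $9680.40.
Insurer total: $15.60 + $8136.60 + $392.40 + $9680.40 = $18225.

$18225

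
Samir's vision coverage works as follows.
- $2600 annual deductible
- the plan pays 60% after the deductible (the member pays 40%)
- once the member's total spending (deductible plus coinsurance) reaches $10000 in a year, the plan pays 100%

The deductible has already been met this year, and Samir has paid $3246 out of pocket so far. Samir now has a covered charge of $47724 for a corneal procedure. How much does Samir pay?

The deductible is already satisfied, so the full bill goes to coinsurance.
Member's 40% share of $47724 is $19089.60.
Adding $19089.60 to the $3246 already spent would give $22335.60, which exceeds the $10000 cap; the member pays just $10000 − $3246 = $6754.

$6754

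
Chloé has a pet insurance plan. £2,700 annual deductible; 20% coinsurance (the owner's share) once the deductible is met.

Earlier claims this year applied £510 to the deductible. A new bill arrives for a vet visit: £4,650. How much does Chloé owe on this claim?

Remaining deductible: £2,700 − £510 = £2,190.
That leaves £4,650 − £2,190 = £2,460 for coinsurance.
Owner's 20% share of £2,460 is £492.
So the owner owes £2,190 + £492 = £2,682.

£2,682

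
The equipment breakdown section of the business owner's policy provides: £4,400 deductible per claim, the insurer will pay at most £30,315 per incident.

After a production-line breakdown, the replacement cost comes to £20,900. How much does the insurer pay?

£16,500

Subtract the deductible: £20,900 − £4,400 = £16,500.
£16,500 ≤ £30,315, so the limit doesn't bind; insurer pays £16,500.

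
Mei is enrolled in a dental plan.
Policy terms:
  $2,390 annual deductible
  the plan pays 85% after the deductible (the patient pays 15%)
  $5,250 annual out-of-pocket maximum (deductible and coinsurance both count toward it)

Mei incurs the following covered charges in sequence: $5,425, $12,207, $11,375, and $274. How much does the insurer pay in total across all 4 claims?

$24,031

Claim 1 — $5,425: deductible takes $2,390, $3,035 remains; patient's 15% is $455.25. Cost to patient: $2,845.25. OOP to date $2,845.25. Insurer: $5,425 − $2,845.25 = $2,579.75.
Claim 2 — $12,207: deductible met; 15% of $12,207 = $1,831.05. Cost to patient: $1,831.05. OOP to date $4,676.30. Insurer: $12,207 − $1,831.05 = $10,375.95.
Claim 3 — $11,375: deductible already satisfied, so patient's share is 15% × $11,375 = $1,706.25. OOP would hit $6,382.55 > $5,250, so the cap limits the patient to $5,250 − $4,676.30 = $573.70. Insurer: $11,375 − $573.70 = $10,801.30.
Claim 4 — $274: deductible met; 15% of $274 = $41.10. OOP would hit $5,291.10 > $5,250, so the cap limits the patient to $5,250 − $5,250 = $0. Plan pays $274 − $0 = $274.
Insurer total: $2,579.75 + $10,375.95 + $10,801.30 + $274 = $24,031.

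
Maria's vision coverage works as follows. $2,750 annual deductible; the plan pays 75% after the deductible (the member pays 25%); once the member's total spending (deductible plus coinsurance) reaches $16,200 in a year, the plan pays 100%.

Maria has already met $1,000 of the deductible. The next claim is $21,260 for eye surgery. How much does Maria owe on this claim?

$1,000 of the $2,750 deductible is already met, leaving $1,750.
That leaves $21,260 − $1,750 = $19,510 for coinsurance.
25% of $19,510 = $4,877.50 falls to the member.
So the member owes $1,750 + $4,877.50 = $6,627.50 before any cap.
Cumulative spending $1,000 + $6,627.50 = $7,627.50 stays under the $16,200 maximum.

$6,627.50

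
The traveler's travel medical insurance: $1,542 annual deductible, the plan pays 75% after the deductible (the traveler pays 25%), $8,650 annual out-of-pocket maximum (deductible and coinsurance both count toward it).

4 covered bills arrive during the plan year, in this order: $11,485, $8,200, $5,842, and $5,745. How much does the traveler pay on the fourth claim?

$1,111.75

#1 ($11,485): $1,542 finishes the deductible; $9,943 goes to coinsurance; traveler's 25% is $2,485.75. Traveler owes $4,027.75 (running OOP $4,027.75).
#2 ($8,200): deductible already satisfied, so traveler's share is 25% × $8,200 = $2,050. Traveler pays $2,050; OOP now $6,077.75.
#3 ($5,842): deductible already satisfied, so traveler's share is 25% × $5,842 = $1,460.50. Traveler pays $1,460.50; OOP now $7,538.25.
#4 ($5,745): 25% coinsurance on $5,745 = $1,436.25. That would push OOP to $8,974.50, over the $8,650 cap, so traveler pays $8,650 − $7,538.25 = $1,111.75.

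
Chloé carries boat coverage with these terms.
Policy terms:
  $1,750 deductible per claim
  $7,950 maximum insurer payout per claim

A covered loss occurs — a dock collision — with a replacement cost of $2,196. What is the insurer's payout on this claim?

$446

After the deductible, $2,196 − $1,750 = $446 remains.
$446 is within the $7,950 limit, so the insurer pays $446.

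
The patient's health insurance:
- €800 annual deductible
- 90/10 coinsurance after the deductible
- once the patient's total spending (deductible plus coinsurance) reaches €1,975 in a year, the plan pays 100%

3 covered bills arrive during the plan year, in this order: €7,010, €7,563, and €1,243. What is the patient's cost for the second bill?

Bill 1, €7,010: €800 to deductible, leaving €6,210; patient's 10% is €621. Patient pays €1,421; OOP now €1,421.
Bill 2, €7,563: deductible met; 10% of €7,563 = €756.30. That would push OOP to €2,177.30, over the €1,975 cap, so patient pays €1,975 − €1,421 = €554.

€554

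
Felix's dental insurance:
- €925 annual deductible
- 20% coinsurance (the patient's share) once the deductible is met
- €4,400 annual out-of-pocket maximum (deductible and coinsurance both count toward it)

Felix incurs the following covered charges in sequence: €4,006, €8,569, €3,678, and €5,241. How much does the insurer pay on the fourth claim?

#1 (€4,006): €925 finishes the deductible; €3,081 goes to coinsurance; patient's 20% is €616.20. Cost to patient: €1,541.20. OOP to date €1,541.20. Insurer: €4,006 − €1,541.20 = €2,464.80.
#2 (€8,569): deductible already satisfied, so patient's share is 20% × €8,569 = €1,713.80. Patient owes €1,713.80 (running OOP €3,255). Plan pays €8,569 − €1,713.80 = €6,855.20.
#3 (€3,678): deductible already satisfied, so patient's share is 20% × €3,678 = €735.60. Cost to patient: €735.60. OOP to date €3,990.60. Insurer: €3,678 − €735.60 = €2,942.40.
#4 (€5,241): 20% coinsurance on €5,241 = €1,048.20. OOP would hit €5,038.80 > €4,400, so the cap limits the patient to €4,400 − €3,990.60 = €409.40. Insurer: €5,241 − €409.40 = €4,831.60.

€4,831.60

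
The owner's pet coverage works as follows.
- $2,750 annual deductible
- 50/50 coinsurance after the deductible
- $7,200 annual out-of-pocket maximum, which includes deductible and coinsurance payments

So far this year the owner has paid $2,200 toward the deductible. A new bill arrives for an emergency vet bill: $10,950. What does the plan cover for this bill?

$5,950

$2,200 of the $2,750 deductible is already met, leaving $550.
That leaves $10,950 − $550 = $10,400 for coinsurance.
Coinsurance: $10,400 × 50% = $5,200.
Owner responsibility before any cap: $550 + $5,200 = $5,750.
That would bring total out-of-pocket to $7,950, past the $7,200 cap. The owner is capped at $7,200 − $2,200 = $5,000 on this claim.
The insurer covers the remainder: $10,950 − $5,000 = $5,950.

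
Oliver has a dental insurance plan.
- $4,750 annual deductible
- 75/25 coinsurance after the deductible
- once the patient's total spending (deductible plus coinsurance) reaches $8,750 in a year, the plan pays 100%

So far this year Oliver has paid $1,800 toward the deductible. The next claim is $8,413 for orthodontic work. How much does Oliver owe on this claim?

$4,315.75

Deductible still to meet: $4,750 − $1,800 = $2,950.
The remaining $5,463 (= $8,413 − $2,950) moves to coinsurance.
25% of $5,463 = $1,365.75 falls to the patient.
Patient responsibility before any cap: $2,950 + $1,365.75 = $4,315.75.
Total out-of-pocket so far would be $1,800 + $4,315.75 = $6,115.75, below the $8,750 cap — no reduction.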